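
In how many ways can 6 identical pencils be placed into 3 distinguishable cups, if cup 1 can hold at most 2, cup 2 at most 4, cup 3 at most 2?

By stars and bars, unrestricted non-negative solutions to x_1+…+x_3 = 6 number C(6+2,2) = 28.
Subtract solutions that violate a single cap (substitute x_i' = x_i − (cap_i+1)): x_1 ≥ 3 gives C(5,2) = 10; x_2 ≥ 5 gives C(3,2) = 3; x_3 ≥ 3 gives C(5,2) = 10. Together 23.
Add back pairs where two caps are both exceeded: 0 + 1 + 0 = 1.
By inclusion–exclusion the count is 28 − 23 + 1 = 6.

6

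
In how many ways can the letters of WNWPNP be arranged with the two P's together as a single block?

Treat the 2 copies of P as a single block. The multiset to arrange is then {PP, N, N, W, W}, 5 items in all.
That gives (5)!/(2!·2!) = 30 arrangements.

30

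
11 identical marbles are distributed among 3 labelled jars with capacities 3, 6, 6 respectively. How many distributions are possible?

Ignoring the caps, the number of non-negative solutions to x_1+…+x_3 = 11 is C(13,2) = 78.
Subtract solutions that violate a single cap (substitute x_i' = x_i − (cap_i+1)): x_1 ≥ 4 gives C(9,2) = 36; x_2 ≥ 7 gives C(6,2) = 15; x_3 ≥ 7 gives C(6,2) = 15. Together 66.
Add back pairs where two caps are both exceeded: 1 + 1 + 0 = 2.
By inclusion–exclusion the count is 78 − 66 + 2 = 14.

14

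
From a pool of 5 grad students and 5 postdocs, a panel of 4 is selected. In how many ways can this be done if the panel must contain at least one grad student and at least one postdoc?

200

Total 4-person selections from all 10: C(10,4) = 210.
Selections missing a whole group: no grad students → C(5,4) = 5; no postdocs → C(5,4) = 5.
Both groups omitted at once is impossible, so 210 − 10 = 200.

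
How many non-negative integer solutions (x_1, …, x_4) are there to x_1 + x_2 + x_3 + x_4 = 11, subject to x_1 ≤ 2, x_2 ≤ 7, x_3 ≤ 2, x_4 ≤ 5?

Ignoring the caps, the number of non-negative solutions to x_1+…+x_4 = 11 is C(14,3) = 364.
Subtract solutions that violate a single cap (substitute x_i' = x_i − (cap_i+1)): x_1 ≥ 3 gives C(11,3) = 165; x_2 ≥ 8 gives C(6,3) = 20; x_3 ≥ 3 gives C(11,3) = 165; x_4 ≥ 6 gives C(8,3) = 56. Together 406.
Add back pairs where two caps are both exceeded: 1 + 56 + 10 + 1 + 0 + 10 = 78.
By inclusion–exclusion the count is 364 − 406 + 78 = 36.

36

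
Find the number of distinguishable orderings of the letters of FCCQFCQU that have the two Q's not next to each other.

1260

There are 8!/(3!·2!·2!) = 1680 arrangements of FCCQFCQU in total.
If the two Q's are adjacent, glue them into one block, leaving 7 items to arrange: (7)!/(3!·2!) = 420 ways.
Hence 1680 − 420 = 1260.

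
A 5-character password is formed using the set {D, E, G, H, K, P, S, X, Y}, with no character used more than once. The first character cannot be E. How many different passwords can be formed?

13440

The first character has 9−1 = 8 choices (anything except E).
The remaining 4 characters are filled from the other 8 symbols without repetition: 8 × 7 × 6 × 5 = 1680.
Total: 8 × 1680 = 13440.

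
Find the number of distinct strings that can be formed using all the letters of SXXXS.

Letter multiplicities in SXXXS: S×2, X×3.
Dividing 5! = 120 by 3!·2! = 12 for the repeated letters gives 10.

10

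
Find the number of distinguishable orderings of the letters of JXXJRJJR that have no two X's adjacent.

There are 8!/(4!·2!·2!) = 420 arrangements of JXXJRJJR in total.
Arrangements with the X's together: treat XX as one letter, giving (7)!/(4!·2!) = 105.
Subtracting, 420 − 105 = 315 arrangements keep the X's apart.

315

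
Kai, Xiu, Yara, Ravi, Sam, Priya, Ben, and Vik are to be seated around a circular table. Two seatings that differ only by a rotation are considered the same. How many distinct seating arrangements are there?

5040

Fix one person's seat to break rotational symmetry; the remaining 7 people can be arranged in (7)! = 5040 ways.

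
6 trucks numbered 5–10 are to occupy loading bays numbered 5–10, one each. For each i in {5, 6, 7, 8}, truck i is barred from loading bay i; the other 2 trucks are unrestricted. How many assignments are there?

Let Aᵢ (for 5 ≤ i ≤ 8) be the placements that put truck i in its forbidden loading bay. Any j of these fix j positions, leaving (6−j)! ways to fill the rest, and there are C(4,j) ways to pick which j.
By inclusion–exclusion, the number of valid placements is Σ_{j=0}^{4} (−1)^j C(4,j)·(6−j)!.
Computing: 720 − 480 + 144 − 24 + 2 = 362.

362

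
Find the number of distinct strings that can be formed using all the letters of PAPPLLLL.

280

PAPPLLLL has 8 letters with L appearing 4 times and P appearing 3 times.
Dividing 8! = 40320 by 4!·3! = 144 for the repeated letters gives 280.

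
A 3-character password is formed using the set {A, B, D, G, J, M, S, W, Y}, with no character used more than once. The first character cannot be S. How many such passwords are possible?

448

The first character has 9−1 = 8 choices (anything except S).
The remaining 2 characters are filled from the other 8 symbols without repetition: 8 × 7 = 56.
Total: 8 × 56 = 448.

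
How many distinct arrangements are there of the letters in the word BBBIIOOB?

Letter multiplicities in BBBIIOOB: B×4, I×2, O×2.
Dividing 8! = 40320 by 4!·2!·2! = 96 for the repeated letters gives 420.

420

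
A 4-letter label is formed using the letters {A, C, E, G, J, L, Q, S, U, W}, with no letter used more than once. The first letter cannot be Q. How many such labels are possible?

The first letter has 10−1 = 9 choices (anything except Q).
The remaining 3 letters are filled from the other 9 symbols without repetition: 9 × 8 × 7 = 504.
Total: 9 × 504 = 4536.

4536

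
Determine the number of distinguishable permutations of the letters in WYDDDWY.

210

Letter multiplicities in WYDDDWY: D×3, W×2, Y×2.
So there are 7! / (3!·2!·2!) = 210 distinguishable arrangements.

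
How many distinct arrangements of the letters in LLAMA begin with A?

Fix A in the first position and arrange the remaining 4 letters.
Those 4 letters have L appearing twice, giving (4)!/(2!) = 12.

12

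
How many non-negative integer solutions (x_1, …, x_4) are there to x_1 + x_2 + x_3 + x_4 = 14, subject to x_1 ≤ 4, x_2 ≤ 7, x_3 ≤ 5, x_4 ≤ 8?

Without the upper bounds there are C(17,3) = 680 ways to split 14 among 4 variables.
Subtract solutions that violate a single cap (substitute x_i' = x_i − (cap_i+1)): x_1 ≥ 5 gives C(12,3) = 220; x_2 ≥ 8 gives C(9,3) = 84; x_3 ≥ 6 gives C(11,3) = 165; x_4 ≥ 9 gives C(8,3) = 56. Together 525.
Add back pairs where two caps are both exceeded: 4 + 20 + 1 + 1 + 0 + 0 = 26.
By inclusion–exclusion the count is 680 − 525 + 26 = 181.

181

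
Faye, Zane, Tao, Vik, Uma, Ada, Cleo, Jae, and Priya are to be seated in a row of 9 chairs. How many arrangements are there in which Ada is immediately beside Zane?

Glue Ada and Zane into one block (2 internal orders), leaving 8 units to arrange in a row.
So the count is 2·(8)! = 80640.

80640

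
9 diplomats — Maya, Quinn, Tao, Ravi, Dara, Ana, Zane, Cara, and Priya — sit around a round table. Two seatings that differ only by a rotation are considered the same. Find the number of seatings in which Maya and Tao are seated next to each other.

Glue Maya and Tao into a block (2 internal orders). Seating 8 units around a circle gives (7)! arrangements.
So 2 × (7)! = 2 × 5040 = 10080.

10080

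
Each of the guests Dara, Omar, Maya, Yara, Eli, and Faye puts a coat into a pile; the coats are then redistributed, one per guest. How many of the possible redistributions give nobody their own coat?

Let Aᵢ be the assignments in which guest i gets their own coat. We want the size of the complement of A₁∪…∪A_6.
By inclusion–exclusion this is Σ_{j=0}^{6} (−1)^j C(6,j)·(6−j)!.
Computing: 720 − 720 + 360 − 120 + 30 − 6 + 1 = 265.

265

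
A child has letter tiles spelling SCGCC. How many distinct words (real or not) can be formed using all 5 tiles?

The 5 letters of SCGCC have repeats: C appearing 3 times.
The number of distinct arrangements is 5!/(3!) = 120/6 = 20.

20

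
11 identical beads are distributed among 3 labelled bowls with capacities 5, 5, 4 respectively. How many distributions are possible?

Without the upper bounds there are C(13,2) = 78 ways to split 11 among 3 bowls.
Subtract solutions that violate a single cap (substitute x_i' = x_i − (cap_i+1)): x_1 ≥ 6 gives C(7,2) = 21; x_2 ≥ 6 gives C(7,2) = 21; x_3 ≥ 5 gives C(8,2) = 28. Together 70.
Add back pairs where two caps are both exceeded: 0 + 1 + 1 = 2.
By inclusion–exclusion the count is 78 − 70 + 2 = 10.

10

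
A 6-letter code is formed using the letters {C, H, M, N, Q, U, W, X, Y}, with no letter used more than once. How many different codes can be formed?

With no repetition, fill the 6 letters in order: 9 choices, then 8, down to 4.
9 × 8 × 7 × 6 × 5 × 4 = 60480.

60480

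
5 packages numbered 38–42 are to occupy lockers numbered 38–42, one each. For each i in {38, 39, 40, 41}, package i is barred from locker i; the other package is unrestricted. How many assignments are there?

53

Let Aᵢ (for 38 ≤ i ≤ 41) be the placements that put package i in its forbidden locker. Any j of these fix j positions, leaving (5−j)! ways to fill the rest, and there are C(4,j) ways to pick which j.
By inclusion–exclusion, the number of valid placements is Σ_{j=0}^{4} (−1)^j C(4,j)·(5−j)!.
Computing: 120 − 96 + 36 − 8 + 1 = 53.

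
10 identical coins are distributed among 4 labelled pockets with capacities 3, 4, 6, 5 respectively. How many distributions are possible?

96

Without the upper bounds there are C(13,3) = 286 ways to split 10 among 4 pockets.
Subtract solutions that violate a single cap (substitute x_i' = x_i − (cap_i+1)): x_1 ≥ 4 gives C(9,3) = 84; x_2 ≥ 5 gives C(8,3) = 56; x_3 ≥ 7 gives C(6,3) = 20; x_4 ≥ 6 gives C(7,3) = 35. Together 195.
Add back pairs where two caps are both exceeded: 4 + 0 + 1 + 0 + 0 + 0 = 5.
By inclusion–exclusion the count is 286 − 195 + 5 = 96.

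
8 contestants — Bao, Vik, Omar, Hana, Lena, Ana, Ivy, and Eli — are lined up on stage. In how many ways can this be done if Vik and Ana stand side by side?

10080

Glue Vik and Ana into one block (2 internal orders), leaving 7 units to arrange in a row.
So the count is 2·(7)! = 10080.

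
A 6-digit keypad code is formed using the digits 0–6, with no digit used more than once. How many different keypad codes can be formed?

5040

This is a permutation of 6 out of 7: P(7,6) = 7!/1!.
That product is 7 × 6 × 5 × 4 × 3 × 2 = 5040.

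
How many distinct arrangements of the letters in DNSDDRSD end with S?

210

With the last slot taken by S, it remains to arrange the other 7 letters (DNDDRSD).
Those 7 letters have D appearing 4 times, giving (7)!/(4!) = 210.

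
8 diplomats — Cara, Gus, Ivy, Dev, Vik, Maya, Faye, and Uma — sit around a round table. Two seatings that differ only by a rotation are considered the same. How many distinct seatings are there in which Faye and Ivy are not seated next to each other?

All circular seatings of 8 people number (7)! = 5040.
Seatings with Faye beside Ivy: treat them as a block with 2 internal orders, giving 2 × (6)! = 1440.
Subtracting, 5040 − 1440 = 3600.

3600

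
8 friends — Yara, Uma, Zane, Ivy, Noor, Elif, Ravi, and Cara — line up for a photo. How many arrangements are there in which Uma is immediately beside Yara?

Treat {Uma, Yara} as a single unit. There are 7 units to order, and the pair itself can be ordered 2 ways.
So the count is 2·(7)! = 10080.

10080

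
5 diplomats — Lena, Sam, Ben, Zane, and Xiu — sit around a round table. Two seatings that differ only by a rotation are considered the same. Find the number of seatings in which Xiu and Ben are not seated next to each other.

12

All circular seatings of 5 people number (4)! = 24.
Those with Xiu next to Ben: fuse the pair into one unit and seat 4 units around a circle — 2·(3)! = 12.
Subtracting, 24 − 12 = 12.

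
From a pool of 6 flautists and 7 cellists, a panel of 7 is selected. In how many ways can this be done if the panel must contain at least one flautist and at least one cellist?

Unrestricted: C(13,7) = 1716 ways to pick any 7 of the 13.
Subtract selections that omit an entire group: no flautists → C(7,7) = 1; no cellists → C(6,7) = 0.
Both groups omitted at once is impossible, so 1716 − 1 = 1715.

1715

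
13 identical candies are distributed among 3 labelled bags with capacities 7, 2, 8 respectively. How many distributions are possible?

Without the upper bounds there are C(15,2) = 105 ways to split 13 among 3 bags.
Subtract solutions that violate a single cap (substitute x_i' = x_i − (cap_i+1)): x_1 ≥ 8 gives C(7,2) = 21; x_2 ≥ 3 gives C(12,2) = 66; x_3 ≥ 9 gives C(6,2) = 15. Together 102.
Add back pairs where two caps are both exceeded: 6 + 0 + 3 = 9.
By inclusion–exclusion the count is 105 − 102 + 9 = 12.

12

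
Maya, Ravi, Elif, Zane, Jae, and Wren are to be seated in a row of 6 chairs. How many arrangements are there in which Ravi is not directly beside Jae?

There are 6! = 720 arrangements in all. If Ravi and Jae are adjacent, merging them into one block gives 2·(5)! = 240 arrangements.
So 720 − 240 = 480 arrangements keep them apart.

480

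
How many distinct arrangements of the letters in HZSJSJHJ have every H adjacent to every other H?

420

Treat the 2 copies of H as a single block. The multiset to arrange is then {HH, J, J, J, S, S, Z}, 7 items in all.
That gives (7)!/(3!·2!) = 420 arrangements.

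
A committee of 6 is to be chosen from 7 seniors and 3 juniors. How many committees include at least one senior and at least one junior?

Unrestricted: C(10,6) = 210 ways to pick any 6 of the 10.
Subtract selections that omit an entire group: no seniors → C(3,6) = 0; no juniors → C(7,6) = 7.
Both groups omitted at once is impossible, so 210 − 7 = 203.

203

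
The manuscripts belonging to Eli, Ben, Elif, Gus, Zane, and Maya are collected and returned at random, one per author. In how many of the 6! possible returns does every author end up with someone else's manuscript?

Let Aᵢ be the assignments in which author i gets their own manuscript. We want the size of the complement of A₁∪…∪A_6.
By inclusion–exclusion this is Σ_{j=0}^{6} (−1)^j C(6,j)·(6−j)!.
Computing: 720 − 720 + 360 − 120 + 30 − 6 + 1 = 265.

265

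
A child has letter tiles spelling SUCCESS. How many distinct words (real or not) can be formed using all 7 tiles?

Letter multiplicities in SUCCESS: C×2, E×1, S×3, U×1.
Dividing 7! = 5040 by 3!·2! = 12 for the repeated letters gives 420.

420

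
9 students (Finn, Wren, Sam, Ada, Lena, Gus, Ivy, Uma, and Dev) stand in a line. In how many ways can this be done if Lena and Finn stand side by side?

80640

Treat {Lena, Finn} as a single unit. There are 8 units to order, and the pair itself can be ordered 2 ways.
That gives 2 × 8! = 2 × 40320 = 80640.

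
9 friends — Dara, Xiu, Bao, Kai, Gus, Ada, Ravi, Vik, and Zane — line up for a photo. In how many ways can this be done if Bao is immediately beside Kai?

Glue Bao and Kai into one block (2 internal orders), leaving 8 units to arrange in a row.
That gives 2 × 8! = 2 × 40320 = 80640.

80640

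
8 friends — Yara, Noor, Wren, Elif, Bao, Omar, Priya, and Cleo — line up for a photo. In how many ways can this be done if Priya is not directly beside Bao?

There are 8! = 40320 arrangements in all. If Priya and Bao are adjacent, merging them into one block gives 2·(7)! = 10080 arrangements.
So 40320 − 10080 = 30240 arrangements keep them apart.

30240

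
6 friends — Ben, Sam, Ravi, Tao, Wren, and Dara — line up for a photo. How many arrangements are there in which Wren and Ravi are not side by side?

480

There are 6! = 720 arrangements in all. If Wren and Ravi are adjacent, merging them into one block gives 2·(5)! = 240 arrangements.
So 720 − 240 = 480 arrangements keep them apart.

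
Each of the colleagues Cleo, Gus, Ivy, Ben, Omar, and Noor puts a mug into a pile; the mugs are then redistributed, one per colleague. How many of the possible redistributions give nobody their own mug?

265

Count assignments avoiding every fixed point. For any j of the 6 colleagues fixed to their own mug, the other 6−j can be arranged in (6−j)! ways.
By inclusion–exclusion this is Σ_{j=0}^{6} (−1)^j C(6,j)·(6−j)!.
Computing: 720 − 720 + 360 − 120 + 30 − 6 + 1 = 265.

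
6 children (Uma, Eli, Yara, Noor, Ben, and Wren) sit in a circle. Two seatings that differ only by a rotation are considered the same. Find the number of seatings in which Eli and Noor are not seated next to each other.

72

Without the restriction there are (5)! = 120 seatings.
Seatings with Eli beside Noor: treat them as a block with 2 internal orders, giving 2 × (4)! = 48.
Subtracting, 120 − 48 = 72.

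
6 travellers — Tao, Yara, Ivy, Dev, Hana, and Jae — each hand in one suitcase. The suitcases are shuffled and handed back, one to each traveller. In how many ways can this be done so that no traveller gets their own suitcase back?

265

Count assignments avoiding every fixed point. For any j of the 6 travellers fixed to their own suitcase, the other 6−j can be arranged in (6−j)! ways.
By inclusion–exclusion this is Σ_{j=0}^{6} (−1)^j C(6,j)·(6−j)!.
Computing: 720 − 720 + 360 − 120 + 30 − 6 + 1 = 265.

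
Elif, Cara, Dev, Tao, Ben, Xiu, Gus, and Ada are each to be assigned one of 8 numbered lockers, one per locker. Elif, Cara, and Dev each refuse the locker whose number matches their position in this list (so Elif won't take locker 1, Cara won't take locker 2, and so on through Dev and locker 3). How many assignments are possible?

27240

Let Aᵢ (for i ∈ {1, 2, 3}) be the placements that put person i in their forbidden locker. Any j of these fix j positions, leaving (8−j)! ways to fill the rest, and there are C(3,j) ways to pick which j.
By inclusion–exclusion, the number of valid placements is Σ_{j=0}^{3} (−1)^j C(3,j)·(8−j)!.
Computing: 40320 − 15120 + 2160 − 120 = 27240.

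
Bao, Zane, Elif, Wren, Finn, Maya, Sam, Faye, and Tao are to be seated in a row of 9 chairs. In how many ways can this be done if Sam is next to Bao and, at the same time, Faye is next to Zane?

20160

Treat {Sam,Bao} as one block (2 orders) and {Faye,Zane} as another (2 orders).
That leaves 7 units to arrange: 2 × 2 × 7! = 4 × 5040 = 20160.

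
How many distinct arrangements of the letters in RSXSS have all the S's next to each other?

Treat the 3 copies of S as a single block. The multiset to arrange is then {SSS, R, X}, 3 items in all.
All 3 items are distinct, so there are (3)! = 6 arrangements.

6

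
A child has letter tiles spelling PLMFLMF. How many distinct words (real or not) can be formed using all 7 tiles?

630

Letter multiplicities in PLMFLMF: F×2, L×2, M×2, P×1.
The number of distinct arrangements is 7!/(2!·2!·2!) = 5040/8 = 630.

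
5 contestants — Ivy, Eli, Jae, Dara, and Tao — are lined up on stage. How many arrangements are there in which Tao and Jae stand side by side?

48

Place the 3 others and the Tao-Jae pair as 4 objects in a line; the pair has 2 internal arrangements.
So the count is 2·(4)! = 48.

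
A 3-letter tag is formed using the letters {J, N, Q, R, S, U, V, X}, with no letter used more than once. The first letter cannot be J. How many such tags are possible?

294

The first letter has 8−1 = 7 choices (anything except J).
The remaining 2 letters are filled from the other 7 symbols without repetition: 7 × 6 = 42.
Total: 7 × 42 = 294.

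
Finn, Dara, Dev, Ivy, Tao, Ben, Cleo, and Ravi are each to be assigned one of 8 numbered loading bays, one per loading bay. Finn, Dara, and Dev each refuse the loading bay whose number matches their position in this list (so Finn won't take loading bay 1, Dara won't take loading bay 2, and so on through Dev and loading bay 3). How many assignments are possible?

27240

Let Aᵢ (for i ∈ {1, 2, 3}) be the placements that put person i in their forbidden loading bay. Any j of these fix j positions, leaving (8−j)! ways to fill the rest, and there are C(3,j) ways to pick which j.
By inclusion–exclusion, the number of valid placements is Σ_{j=0}^{3} (−1)^j C(3,j)·(8−j)!.
Computing: 40320 − 15120 + 2160 − 120 = 27240.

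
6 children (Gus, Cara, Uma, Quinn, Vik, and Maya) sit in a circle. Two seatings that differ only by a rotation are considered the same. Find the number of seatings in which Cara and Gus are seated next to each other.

Treat {Cara, Gus} as one unit (2 internal orders) and seat the resulting 5 units around the table: (4)! circular arrangements.
So 2 × (4)! = 2 × 24 = 48.

48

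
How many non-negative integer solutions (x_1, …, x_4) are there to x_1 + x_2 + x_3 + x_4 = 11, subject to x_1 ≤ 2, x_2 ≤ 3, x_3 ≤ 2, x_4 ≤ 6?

By stars and bars, unrestricted non-negative solutions to x_1+…+x_4 = 11 number C(11+3,3) = 364.
Subtract solutions that violate a single cap (substitute x_i' = x_i − (cap_i+1)): x_1 ≥ 3 gives C(11,3) = 165; x_2 ≥ 4 gives C(10,3) = 120; x_3 ≥ 3 gives C(11,3) = 165; x_4 ≥ 7 gives C(7,3) = 35. Together 485.
Add back pairs where two caps are both exceeded: 35 + 56 + 4 + 35 + 1 + 4 = 135.
Subtract triples: 4 + 0 + 0 + 0 = 4.
By inclusion–exclusion the count is 364 − 485 + 135 − 4 = 10.

10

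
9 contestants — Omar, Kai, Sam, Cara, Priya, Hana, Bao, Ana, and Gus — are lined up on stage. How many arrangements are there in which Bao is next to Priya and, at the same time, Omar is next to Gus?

20160

Treat {Bao,Priya} as one block (2 orders) and {Omar,Gus} as another (2 orders).
That leaves 7 units to arrange: 2 × 2 × 7! = 4 × 5040 = 20160.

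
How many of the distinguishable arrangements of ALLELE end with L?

30

With the last slot taken by L, it remains to arrange the other 5 letters (ALELE).
Those 5 letters have E appearing twice and L appearing twice, giving (5)!/(2!·2!) = 30.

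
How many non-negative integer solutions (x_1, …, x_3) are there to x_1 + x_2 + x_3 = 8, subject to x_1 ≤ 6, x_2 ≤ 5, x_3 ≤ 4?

26

Without the upper bounds there are C(10,2) = 45 ways to split 8 among 3 variables.
Subtract solutions that violate a single cap (substitute x_i' = x_i − (cap_i+1)): x_1 ≥ 7 gives C(3,2) = 3; x_2 ≥ 6 gives C(4,2) = 6; x_3 ≥ 5 gives C(5,2) = 10. Together 19.
No two caps can be exceeded simultaneously, so the pair terms are all 0.
By inclusion–exclusion the count is 45 − 19 + 0 = 26.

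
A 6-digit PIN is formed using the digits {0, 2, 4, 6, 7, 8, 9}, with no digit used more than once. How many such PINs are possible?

This is a permutation of 6 out of 7: P(7,6) = 7!/1!.
7 × 6 × 5 × 4 × 3 × 2 = 5040.

5040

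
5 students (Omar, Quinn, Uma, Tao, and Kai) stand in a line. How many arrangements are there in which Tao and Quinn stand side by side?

Place the 3 others and the Tao-Quinn pair as 4 objects in a line; the pair has 2 internal arrangements.
That gives 2 × 4! = 2 × 24 = 48.

48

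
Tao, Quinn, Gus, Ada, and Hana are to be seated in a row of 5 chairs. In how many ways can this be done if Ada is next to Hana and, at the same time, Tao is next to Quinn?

Treat {Ada,Hana} as one block (2 orders) and {Tao,Quinn} as another (2 orders).
That leaves 3 units to arrange: 2 × 2 × 3! = 4 × 6 = 24.

24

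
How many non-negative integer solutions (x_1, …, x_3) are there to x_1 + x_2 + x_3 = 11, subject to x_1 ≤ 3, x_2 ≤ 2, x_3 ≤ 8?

By stars and bars, unrestricted non-negative solutions to x_1+…+x_3 = 11 number C(11+2,2) = 78.
Subtract solutions that violate a single cap (substitute x_i' = x_i − (cap_i+1)): x_1 ≥ 4 gives C(9,2) = 36; x_2 ≥ 3 gives C(10,2) = 45; x_3 ≥ 9 gives C(4,2) = 6. Together 87.
Add back pairs where two caps are both exceeded: 15 + 0 + 0 = 15.
By inclusion–exclusion the count is 78 − 87 + 15 = 6.

6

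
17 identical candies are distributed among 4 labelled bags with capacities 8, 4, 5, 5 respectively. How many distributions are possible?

Ignoring the caps, the number of non-negative solutions to x_1+…+x_4 = 17 is C(20,3) = 1140.
Subtract solutions that violate a single cap (substitute x_i' = x_i − (cap_i+1)): x_1 ≥ 9 gives C(11,3) = 165; x_2 ≥ 5 gives C(15,3) = 455; x_3 ≥ 6 gives C(14,3) = 364; x_4 ≥ 6 gives C(14,3) = 364. Together 1348.
Add back pairs where two caps are both exceeded: 20 + 10 + 10 + 84 + 84 + 56 = 264.
Subtract triples: 0 + 0 + 0 + 1 = 1.
By inclusion–exclusion the count is 1140 − 1348 + 264 − 1 = 55.

55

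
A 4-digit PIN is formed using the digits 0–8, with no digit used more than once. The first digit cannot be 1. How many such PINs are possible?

2688

The first digit has 9−1 = 8 choices (anything except 1).
The remaining 3 digits are filled from the other 8 symbols without repetition: 8 × 7 × 6 = 336.
Total: 8 × 336 = 2688.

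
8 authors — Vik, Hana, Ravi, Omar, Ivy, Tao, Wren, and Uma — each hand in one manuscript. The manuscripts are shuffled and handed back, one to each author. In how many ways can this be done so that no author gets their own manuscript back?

14833

Count assignments avoiding every fixed point. For any j of the 8 authors fixed to their own manuscript, the other 8−j can be arranged in (8−j)! ways.
By inclusion–exclusion this is Σ_{j=0}^{8} (−1)^j C(8,j)·(8−j)!.
Computing: 40320 − 40320 + 20160 − 6720 + 1680 − 336 + 56 − 8 + 1 = 14833.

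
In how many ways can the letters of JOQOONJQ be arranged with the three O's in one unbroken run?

180

Treat the 3 copies of O as a single block. The multiset to arrange is then {OOO, J, J, N, Q, Q}, 6 items in all.
That gives (6)!/(2!·2!) = 180 arrangements.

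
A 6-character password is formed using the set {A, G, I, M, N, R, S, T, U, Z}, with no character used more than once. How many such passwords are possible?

With no repetition, fill the 6 characters in order: 10 choices, then 9, down to 5.
That product is 10 × 9 × 8 × 7 × 6 × 5 = 151200.

151200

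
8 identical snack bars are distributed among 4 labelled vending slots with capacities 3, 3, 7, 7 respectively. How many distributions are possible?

94

Without the upper bounds there are C(11,3) = 165 ways to split 8 among 4 vending slots.
Subtract solutions that violate a single cap (substitute x_i' = x_i − (cap_i+1)): x_1 ≥ 4 gives C(7,3) = 35; x_2 ≥ 4 gives C(7,3) = 35; x_3 ≥ 8 gives C(3,3) = 1; x_4 ≥ 8 gives C(3,3) = 1. Together 72.
Add back pairs where two caps are both exceeded: 1 + 0 + 0 + 0 + 0 + 0 = 1.
By inclusion–exclusion the count is 165 − 72 + 1 = 94.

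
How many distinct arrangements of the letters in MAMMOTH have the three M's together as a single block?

Treat the 3 copies of M as a single block. The multiset to arrange is then {MMM, A, H, O, T}, 5 items in all.
All 5 items are distinct, so there are (5)! = 120 arrangements.

120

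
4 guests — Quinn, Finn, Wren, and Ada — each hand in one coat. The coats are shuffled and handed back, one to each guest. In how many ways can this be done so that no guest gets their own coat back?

9

Count assignments avoiding every fixed point. For any j of the 4 guests fixed to their own coat, the other 4−j can be arranged in (4−j)! ways.
By inclusion–exclusion this is Σ_{j=0}^{4} (−1)^j C(4,j)·(4−j)!.
Computing: 24 − 24 + 12 − 4 + 1 = 9.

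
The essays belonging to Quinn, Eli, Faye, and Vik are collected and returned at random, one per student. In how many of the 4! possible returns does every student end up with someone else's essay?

Let Aᵢ be the assignments in which student i gets their own essay. We want the size of the complement of A₁∪…∪A_4.
By inclusion–exclusion this is Σ_{j=0}^{4} (−1)^j C(4,j)·(4−j)!.
Computing: 24 − 24 + 12 − 4 + 1 = 9.

9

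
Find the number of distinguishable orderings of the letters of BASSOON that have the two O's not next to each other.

900

Total arrangements of BASSOON: 7!/(2!·2!) = 1260.
Arrangements with the O's together: treat OO as one letter, giving (6)!/(2!) = 360.
Subtracting, 1260 − 360 = 900 arrangements keep the O's apart.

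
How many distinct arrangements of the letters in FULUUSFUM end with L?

840

With the last slot taken by L, it remains to arrange the other 8 letters (FUUUSFUM).
Those 8 letters have F appearing twice and U appearing 4 times, giving (8)!/(4!·2!) = 840.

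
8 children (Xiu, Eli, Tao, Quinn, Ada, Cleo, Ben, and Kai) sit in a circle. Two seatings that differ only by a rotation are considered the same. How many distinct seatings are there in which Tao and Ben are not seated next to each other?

Without the restriction there are (7)! = 5040 seatings.
Seatings with Tao beside Ben: treat them as a block with 2 internal orders, giving 2 × (6)! = 1440.
Subtracting, 5040 − 1440 = 3600.

3600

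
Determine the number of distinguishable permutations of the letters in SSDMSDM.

SSDMSDM has 7 letters with D appearing twice, M appearing twice, and S appearing 3 times.
So there are 7! / (3!·2!·2!) = 210 distinguishable arrangements.

210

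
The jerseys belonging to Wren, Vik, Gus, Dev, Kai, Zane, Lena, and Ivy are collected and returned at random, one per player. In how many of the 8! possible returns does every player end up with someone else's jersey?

Count assignments avoiding every fixed point. For any j of the 8 players fixed to their old jersey, the other 8−j can be arranged in (8−j)! ways.
By inclusion–exclusion this is Σ_{j=0}^{8} (−1)^j C(8,j)·(8−j)!.
Computing: 40320 − 40320 + 20160 − 6720 + 1680 − 336 + 56 − 8 + 1 = 14833.

14833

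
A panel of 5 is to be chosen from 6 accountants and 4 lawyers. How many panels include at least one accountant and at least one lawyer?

246

Unrestricted: C(10,5) = 252 ways to pick any 5 of the 10.
Subtract selections that omit an entire group: no accountants → C(4,5) = 0; no lawyers → C(6,5) = 6.
Both groups omitted at once is impossible, so 252 − 6 = 246.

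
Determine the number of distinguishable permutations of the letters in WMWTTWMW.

420

Letter multiplicities in WMWTTWMW: M×2, T×2, W×4.
Dividing 8! = 40320 by 4!·2!·2! = 96 for the repeated letters gives 420.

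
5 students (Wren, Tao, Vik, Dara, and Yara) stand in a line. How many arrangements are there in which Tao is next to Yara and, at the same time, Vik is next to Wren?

Treat {Tao,Yara} as one block (2 orders) and {Vik,Wren} as another (2 orders).
That leaves 3 units to arrange: 2 × 2 × 3! = 4 × 6 = 24.

24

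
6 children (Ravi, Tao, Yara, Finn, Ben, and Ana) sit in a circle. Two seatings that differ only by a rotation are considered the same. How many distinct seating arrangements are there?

Around a circle, 6 distinct people have 6!/6 = (5)! = 120 rotationally distinct seatings.

120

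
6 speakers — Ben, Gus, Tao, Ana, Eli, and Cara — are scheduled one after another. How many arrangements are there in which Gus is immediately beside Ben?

240

Place the 4 others and the Gus-Ben pair as 5 objects in a line; the pair has 2 internal arrangements.
That gives 2 × 5! = 2 × 120 = 240.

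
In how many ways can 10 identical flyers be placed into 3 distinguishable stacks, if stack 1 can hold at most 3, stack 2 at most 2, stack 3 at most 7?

6

Ignoring the caps, the number of non-negative solutions to x_1+…+x_3 = 10 is C(12,2) = 66.
Subtract solutions that violate a single cap (substitute x_i' = x_i − (cap_i+1)): x_1 ≥ 4 gives C(8,2) = 28; x_2 ≥ 3 gives C(9,2) = 36; x_3 ≥ 8 gives C(4,2) = 6. Together 70.
Add back pairs where two caps are both exceeded: 10 + 0 + 0 = 10.
By inclusion–exclusion the count is 66 − 70 + 10 = 6.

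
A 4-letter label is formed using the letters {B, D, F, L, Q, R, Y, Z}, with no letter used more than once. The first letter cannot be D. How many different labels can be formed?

The first letter has 8−1 = 7 choices (anything except D).
The remaining 3 letters are filled from the other 7 symbols without repetition: 7 × 6 × 5 = 210.
Total: 7 × 210 = 1470.

1470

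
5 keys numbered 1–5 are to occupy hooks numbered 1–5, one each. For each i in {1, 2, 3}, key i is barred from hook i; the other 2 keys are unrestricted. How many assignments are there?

64

Let Aᵢ (for i ∈ {1, 2, 3}) be the placements that put key i in its forbidden hook. Any j of these fix j positions, leaving (5−j)! ways to fill the rest, and there are C(3,j) ways to pick which j.
By inclusion–exclusion, the number of valid placements is Σ_{j=0}^{3} (−1)^j C(3,j)·(5−j)!.
Computing: 120 − 72 + 18 − 2 = 64.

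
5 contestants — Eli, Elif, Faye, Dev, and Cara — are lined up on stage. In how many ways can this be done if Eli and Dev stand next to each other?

48

Glue Eli and Dev into one block (2 internal orders), leaving 4 units to arrange in a row.
That gives 2 × 4! = 2 × 24 = 48.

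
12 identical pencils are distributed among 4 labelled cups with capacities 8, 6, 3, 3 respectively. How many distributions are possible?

92

By stars and bars, unrestricted non-negative solutions to x_1+…+x_4 = 12 number C(12+3,3) = 455.
Subtract solutions that violate a single cap (substitute x_i' = x_i − (cap_i+1)): x_1 ≥ 9 gives C(6,3) = 20; x_2 ≥ 7 gives C(8,3) = 56; x_3 ≥ 4 gives C(11,3) = 165; x_4 ≥ 4 gives C(11,3) = 165. Together 406.
Add back pairs where two caps are both exceeded: 0 + 0 + 0 + 4 + 4 + 35 = 43.
By inclusion–exclusion the count is 455 − 406 + 43 = 92.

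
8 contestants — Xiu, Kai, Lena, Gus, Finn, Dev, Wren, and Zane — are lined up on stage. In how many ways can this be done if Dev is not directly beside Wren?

There are 8! = 40320 arrangements in all. If Dev and Wren are adjacent, merging them into one block gives 2·(7)! = 10080 arrangements.
So 40320 − 10080 = 30240 arrangements keep them apart.

30240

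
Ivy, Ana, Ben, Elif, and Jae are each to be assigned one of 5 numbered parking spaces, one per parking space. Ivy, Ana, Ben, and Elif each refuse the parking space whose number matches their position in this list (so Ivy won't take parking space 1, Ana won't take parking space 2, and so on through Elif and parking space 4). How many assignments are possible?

53

Let Aᵢ (for 1 ≤ i ≤ 4) be the placements that put person i in their forbidden parking space. Any j of these fix j positions, leaving (5−j)! ways to fill the rest, and there are C(4,j) ways to pick which j.
By inclusion–exclusion, the number of valid placements is Σ_{j=0}^{4} (−1)^j C(4,j)·(5−j)!.
Computing: 120 − 96 + 36 − 8 + 1 = 53.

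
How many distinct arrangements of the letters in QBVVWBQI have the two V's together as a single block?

1260

Treat the 2 copies of V as a single block. The multiset to arrange is then {VV, B, B, I, Q, Q, W}, 7 items in all.
That gives (7)!/(2!·2!) = 1260 arrangements.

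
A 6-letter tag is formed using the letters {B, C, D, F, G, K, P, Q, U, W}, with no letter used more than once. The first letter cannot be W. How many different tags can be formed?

The first letter has 10−1 = 9 choices (anything except W).
The remaining 5 letters are filled from the other 9 symbols without repetition: 9 × 8 × 7 × 6 × 5 = 15120.
Total: 9 × 15120 = 136080.

136080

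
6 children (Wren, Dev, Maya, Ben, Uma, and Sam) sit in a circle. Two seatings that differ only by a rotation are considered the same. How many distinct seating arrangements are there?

Fix one person's seat to break rotational symmetry; the remaining 5 people can be arranged in (5)! = 120 ways.

120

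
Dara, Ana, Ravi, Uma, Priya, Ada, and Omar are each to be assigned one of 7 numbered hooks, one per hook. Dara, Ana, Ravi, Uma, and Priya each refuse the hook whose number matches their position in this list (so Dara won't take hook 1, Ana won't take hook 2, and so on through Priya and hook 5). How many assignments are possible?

2428

Let Aᵢ (for 1 ≤ i ≤ 5) be the placements that put person i in their forbidden hook. Any j of these fix j positions, leaving (7−j)! ways to fill the rest, and there are C(5,j) ways to pick which j.
By inclusion–exclusion, the number of valid placements is Σ_{j=0}^{5} (−1)^j C(5,j)·(7−j)!.
Computing: 5040 − 3600 + 1200 − 240 + 30 − 2 = 2428.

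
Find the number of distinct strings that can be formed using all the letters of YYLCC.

30

Letter multiplicities in YYLCC: C×2, L×1, Y×2.
So there are 5! / (2!·2!) = 30 distinguishable arrangements.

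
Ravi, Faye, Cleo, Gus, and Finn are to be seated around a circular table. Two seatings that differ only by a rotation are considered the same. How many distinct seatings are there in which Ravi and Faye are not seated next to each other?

Without the restriction there are (4)! = 24 seatings.
Seatings with Ravi beside Faye: treat them as a block with 2 internal orders, giving 2 × (3)! = 12.
Subtracting, 24 − 12 = 12.

12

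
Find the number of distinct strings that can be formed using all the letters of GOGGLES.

840

GOGGLES has 7 letters with G appearing 3 times.
So there are 7! / (3!) = 840 distinguishable arrangements.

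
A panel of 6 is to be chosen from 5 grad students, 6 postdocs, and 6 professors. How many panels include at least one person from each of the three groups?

Unrestricted: C(17,6) = 12376 ways to pick any 6 of the 17.
Subtract selections that omit an entire group: no grad students → C(12,6) = 924; no postdocs → C(11,6) = 462; no professors → C(11,6) = 462.
Add back selections omitting two groups (i.e. drawn from a single group): C(5,6) + C(6,6) + C(6,6) = 2.
By inclusion–exclusion: 12376 − 1848 + 2 = 10530.

10530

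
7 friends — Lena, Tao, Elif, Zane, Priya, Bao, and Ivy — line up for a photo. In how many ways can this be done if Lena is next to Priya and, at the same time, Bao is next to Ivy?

480

Treat {Lena,Priya} as one block (2 orders) and {Bao,Ivy} as another (2 orders).
That leaves 5 units to arrange: 2 × 2 × 5! = 4 × 120 = 480.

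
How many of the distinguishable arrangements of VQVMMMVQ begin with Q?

140

Fix Q in the first position and arrange the remaining 7 letters.
Those 7 letters have M appearing 3 times and V appearing 3 times, giving (7)!/(3!·3!) = 140.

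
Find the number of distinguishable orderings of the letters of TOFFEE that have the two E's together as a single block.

60

Treat the 2 copies of E as a single block. The multiset to arrange is then {EE, F, F, O, T}, 5 items in all.
That gives (5)!/(2!) = 60 arrangements.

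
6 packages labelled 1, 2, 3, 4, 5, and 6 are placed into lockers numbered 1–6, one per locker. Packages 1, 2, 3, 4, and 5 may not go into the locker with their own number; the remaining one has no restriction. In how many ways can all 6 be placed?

Let Aᵢ (for 1 ≤ i ≤ 5) be the placements that put package i in its forbidden locker. Any j of these fix j positions, leaving (6−j)! ways to fill the rest, and there are C(5,j) ways to pick which j.
By inclusion–exclusion, the number of valid placements is Σ_{j=0}^{5} (−1)^j C(5,j)·(6−j)!.
Computing: 720 − 600 + 240 − 60 + 10 − 1 = 309.

309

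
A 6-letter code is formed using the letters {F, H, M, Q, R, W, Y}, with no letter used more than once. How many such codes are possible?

With no repetition, fill the 6 letters in order: 7 choices, then 6, down to 2.
7 × 6 × 5 × 4 × 3 × 2 = 5040.

5040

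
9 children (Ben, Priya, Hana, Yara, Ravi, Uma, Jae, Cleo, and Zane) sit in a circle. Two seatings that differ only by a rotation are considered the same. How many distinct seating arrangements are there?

Around a circle, 9 distinct people have 9!/9 = (8)! = 40320 rotationally distinct seatings.

40320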